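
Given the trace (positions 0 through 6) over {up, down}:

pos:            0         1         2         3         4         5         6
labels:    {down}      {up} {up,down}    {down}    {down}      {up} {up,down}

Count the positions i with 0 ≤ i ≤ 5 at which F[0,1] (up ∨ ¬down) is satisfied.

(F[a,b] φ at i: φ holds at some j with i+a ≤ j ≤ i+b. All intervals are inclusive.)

5

Evaluate at each i in [0,5]:
  i=0: ✓ (witness j=1)
  i=1: ✓ (witness j=1)
  i=2: ✓ (witness j=2)
  i=3: ✗ (none in [3,4])
  i=4: ✓ (witness j=5)
  i=5: ✓ (witness j=5)
Positions where it holds: {0, 1, 2, 4, 5} → 5.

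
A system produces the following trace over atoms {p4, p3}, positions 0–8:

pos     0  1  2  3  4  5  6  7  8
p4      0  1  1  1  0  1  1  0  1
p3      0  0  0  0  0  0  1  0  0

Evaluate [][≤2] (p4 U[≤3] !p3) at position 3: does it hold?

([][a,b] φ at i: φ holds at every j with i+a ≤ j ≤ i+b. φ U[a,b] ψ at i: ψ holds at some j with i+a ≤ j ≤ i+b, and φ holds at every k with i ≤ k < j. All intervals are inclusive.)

Check (p4 U[≤3] !p3) at every j in [3,5]:
  j=3: holds
  j=4: holds
  j=5: holds
All positions satisfy it → formula holds.

Holds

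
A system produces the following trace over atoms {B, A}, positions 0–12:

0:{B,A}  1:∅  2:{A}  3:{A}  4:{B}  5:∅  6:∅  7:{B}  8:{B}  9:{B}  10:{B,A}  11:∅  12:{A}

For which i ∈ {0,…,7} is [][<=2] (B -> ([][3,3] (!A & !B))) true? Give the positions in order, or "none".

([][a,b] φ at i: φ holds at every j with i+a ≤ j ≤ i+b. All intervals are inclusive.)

Evaluate at each i in [0,7]:
  i=0: ✗ (fails at j=0)
  i=1: ✓ (all of [1,3])
  i=2: ✗ (fails at j=4)
  i=3: ✗ (fails at j=4)
  i=4: ✗ (fails at j=4)
  i=5: ✗ (fails at j=7)
  i=6: ✗ (fails at j=7)
  i=7: ✗ (fails at j=7)

1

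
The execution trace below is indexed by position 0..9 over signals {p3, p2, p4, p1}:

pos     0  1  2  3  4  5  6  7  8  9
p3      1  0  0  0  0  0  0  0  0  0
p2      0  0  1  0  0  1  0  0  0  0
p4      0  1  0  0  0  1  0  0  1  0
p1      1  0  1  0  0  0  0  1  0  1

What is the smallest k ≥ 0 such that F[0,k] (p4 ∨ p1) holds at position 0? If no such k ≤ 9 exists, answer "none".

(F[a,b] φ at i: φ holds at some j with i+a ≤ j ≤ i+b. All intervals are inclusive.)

0

Scan j = 0,1,… for (p4 ∨ p1):
  j=0: holds
First hit at j=0, so smallest k = 0-0 = 0.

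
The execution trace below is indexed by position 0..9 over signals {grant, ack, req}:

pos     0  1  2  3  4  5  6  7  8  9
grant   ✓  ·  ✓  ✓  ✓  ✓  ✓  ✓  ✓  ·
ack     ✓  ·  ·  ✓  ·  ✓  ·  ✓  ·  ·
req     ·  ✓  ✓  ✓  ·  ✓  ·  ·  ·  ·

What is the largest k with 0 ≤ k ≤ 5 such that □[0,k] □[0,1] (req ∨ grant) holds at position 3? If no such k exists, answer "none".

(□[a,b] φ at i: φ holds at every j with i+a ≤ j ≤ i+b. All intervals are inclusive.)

□[0,1] (req ∨ grant) must hold from j=3 onward; find where it first fails.
  j=3: holds
  j=4: holds
  j=5: holds
  j=6: holds
  j=7: holds
  j=8: fails
Holds on [3,7], so largest k = 4.

4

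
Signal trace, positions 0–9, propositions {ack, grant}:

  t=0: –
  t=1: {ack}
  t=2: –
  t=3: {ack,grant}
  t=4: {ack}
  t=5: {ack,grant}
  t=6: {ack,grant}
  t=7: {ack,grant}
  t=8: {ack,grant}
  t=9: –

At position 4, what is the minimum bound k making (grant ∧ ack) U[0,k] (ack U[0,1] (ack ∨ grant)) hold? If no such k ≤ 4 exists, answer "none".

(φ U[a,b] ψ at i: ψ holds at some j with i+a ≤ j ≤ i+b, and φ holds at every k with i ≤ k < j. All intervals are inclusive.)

Need earliest j ≥ 4 with (ack U[0,1] (ack ∨ grant)), and (grant ∧ ack) at every k in [4,j-1].
  j=4: rhs holds (empty prefix). k = 0.

0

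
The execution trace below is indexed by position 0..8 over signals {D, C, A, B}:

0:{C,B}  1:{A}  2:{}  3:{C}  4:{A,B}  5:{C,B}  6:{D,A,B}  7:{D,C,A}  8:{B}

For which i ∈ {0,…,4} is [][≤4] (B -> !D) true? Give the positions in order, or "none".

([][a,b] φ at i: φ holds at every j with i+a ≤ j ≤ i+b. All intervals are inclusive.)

Evaluate at each i in [0,4]:
  i=0: ✓ (all of [0,4])
  i=1: ✓ (all of [1,5])
  i=2: ✗ (fails at j=6)
  i=3: ✗ (fails at j=6)
  i=4: ✗ (fails at j=6)

0, 1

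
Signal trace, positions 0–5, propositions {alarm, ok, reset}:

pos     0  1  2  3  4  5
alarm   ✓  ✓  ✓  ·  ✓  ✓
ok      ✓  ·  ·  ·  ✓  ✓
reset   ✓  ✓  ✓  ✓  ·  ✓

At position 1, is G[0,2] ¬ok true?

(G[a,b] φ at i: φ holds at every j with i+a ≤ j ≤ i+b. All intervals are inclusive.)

True

Check ¬ok at every j in [1,3]:
  j=1: true
  j=2: true
  j=3: true
All positions satisfy it → formula holds.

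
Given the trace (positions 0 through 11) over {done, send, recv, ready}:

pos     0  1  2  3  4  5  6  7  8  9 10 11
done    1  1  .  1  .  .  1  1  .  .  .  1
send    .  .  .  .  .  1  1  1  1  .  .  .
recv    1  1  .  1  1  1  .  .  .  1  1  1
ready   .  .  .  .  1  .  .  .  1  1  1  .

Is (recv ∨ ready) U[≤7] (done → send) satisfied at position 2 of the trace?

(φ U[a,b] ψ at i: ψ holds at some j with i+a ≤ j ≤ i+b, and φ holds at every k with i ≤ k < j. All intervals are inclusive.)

Yes

Need some j in [2,9] with (done → send), and (recv ∨ ready) at every k in [2,j-1].
  j=2: (done → send) holds; no prefix to check → satisfied.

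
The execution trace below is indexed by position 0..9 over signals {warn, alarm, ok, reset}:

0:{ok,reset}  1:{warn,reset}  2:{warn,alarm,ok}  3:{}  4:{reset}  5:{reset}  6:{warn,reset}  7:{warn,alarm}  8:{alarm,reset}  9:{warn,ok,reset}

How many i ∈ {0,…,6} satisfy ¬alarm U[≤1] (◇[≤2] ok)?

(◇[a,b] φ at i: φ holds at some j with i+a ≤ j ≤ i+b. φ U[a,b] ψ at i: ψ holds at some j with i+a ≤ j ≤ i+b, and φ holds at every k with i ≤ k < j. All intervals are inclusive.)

4

Evaluate at each i in [0,6]:
  i=0: ✓ (rhs at j=0)
  i=1: ✓ (rhs at j=1)
  i=2: ✓ (rhs at j=2)
  i=3: ✗ (no rhs in [3,4])
  i=4: ✗ (no rhs in [4,5])
  i=5: ✗ (no rhs in [5,6])
  i=6: ✓ (rhs at j=7; lhs holds on [6,6])
Positions where it holds: {0, 1, 2, 6} → 4.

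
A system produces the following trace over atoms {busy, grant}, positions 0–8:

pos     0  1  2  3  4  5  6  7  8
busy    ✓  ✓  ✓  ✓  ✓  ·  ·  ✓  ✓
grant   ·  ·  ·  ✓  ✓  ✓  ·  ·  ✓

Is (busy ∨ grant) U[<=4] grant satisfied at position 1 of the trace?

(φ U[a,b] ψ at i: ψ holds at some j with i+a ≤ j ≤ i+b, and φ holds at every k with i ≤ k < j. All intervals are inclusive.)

Yes

Need some j in [1,5] with grant, and (busy ∨ grant) at every k in [1,j-1].
  j=1: grant false.
  j=2: grant false.
  j=3: grant holds; (busy ∨ grant) holds at every k in [1,2] → satisfied.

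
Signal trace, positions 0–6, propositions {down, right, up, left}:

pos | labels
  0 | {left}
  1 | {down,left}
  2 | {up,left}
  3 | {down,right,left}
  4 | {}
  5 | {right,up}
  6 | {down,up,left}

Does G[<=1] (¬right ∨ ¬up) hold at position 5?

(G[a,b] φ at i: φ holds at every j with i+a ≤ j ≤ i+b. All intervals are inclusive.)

Check (¬right ∨ ¬up) at every j in [5,6]:
  j=5: false
  j=6: true
Fails at j=5 → formula fails.

No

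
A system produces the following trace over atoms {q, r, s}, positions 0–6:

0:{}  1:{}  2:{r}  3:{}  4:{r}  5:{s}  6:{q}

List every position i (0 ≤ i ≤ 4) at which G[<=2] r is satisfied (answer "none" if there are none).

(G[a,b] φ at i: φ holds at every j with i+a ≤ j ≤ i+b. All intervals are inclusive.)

none

Evaluate at each i in [0,4]:
  i=0: ✗ (fails at j=0)
  i=1: ✗ (fails at j=1)
  i=2: ✗ (fails at j=3)
  i=3: ✗ (fails at j=3)
  i=4: ✗ (fails at j=5)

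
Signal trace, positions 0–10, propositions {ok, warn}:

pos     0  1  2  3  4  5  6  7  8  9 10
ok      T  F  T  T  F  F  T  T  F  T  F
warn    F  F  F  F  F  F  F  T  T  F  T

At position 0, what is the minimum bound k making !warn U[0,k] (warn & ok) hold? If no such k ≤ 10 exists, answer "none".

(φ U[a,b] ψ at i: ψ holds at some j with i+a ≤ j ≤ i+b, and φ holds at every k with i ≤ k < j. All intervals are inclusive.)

7

Need earliest j ≥ 0 with (warn & ok), and !warn at every k in [0,j-1].
  j=0: rhs fails.
  j=1: rhs fails.
  j=2: rhs fails.
  j=3: rhs fails.
  j=4: rhs fails.
  j=5: rhs fails.
  j=6: rhs fails.
  j=7: rhs holds; lhs holds on [0,6]. k = 7.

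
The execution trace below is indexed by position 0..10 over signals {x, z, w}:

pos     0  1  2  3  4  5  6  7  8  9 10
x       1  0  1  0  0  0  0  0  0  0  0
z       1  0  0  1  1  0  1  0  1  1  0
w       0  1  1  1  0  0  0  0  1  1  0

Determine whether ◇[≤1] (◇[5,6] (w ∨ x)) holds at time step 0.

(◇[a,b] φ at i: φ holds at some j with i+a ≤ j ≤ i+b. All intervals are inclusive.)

Check ◇[5,6] (w ∨ x) at each j in [0,1]:
  j=0: fails (none in [5,6])
  j=1: fails (none in [6,7])
No position in the window satisfies it → formula fails.

Does not hold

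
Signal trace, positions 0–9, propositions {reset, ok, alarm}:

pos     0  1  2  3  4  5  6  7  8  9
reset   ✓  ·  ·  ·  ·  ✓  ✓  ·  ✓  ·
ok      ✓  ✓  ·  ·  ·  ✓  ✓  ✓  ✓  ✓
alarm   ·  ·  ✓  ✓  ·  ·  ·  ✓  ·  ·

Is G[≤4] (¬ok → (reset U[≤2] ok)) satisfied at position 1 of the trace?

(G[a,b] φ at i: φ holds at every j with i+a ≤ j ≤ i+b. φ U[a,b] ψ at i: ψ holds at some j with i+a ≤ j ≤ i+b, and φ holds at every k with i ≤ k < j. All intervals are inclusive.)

Check (¬ok → (reset U[≤2] ok)) at every j in [1,5]:
  j=1: antecedent false → ✓
  j=2: antecedent true; consequent fails → ✗
  j=3: antecedent true; consequent fails → ✗
  j=4: antecedent true; consequent fails → ✗
  j=5: antecedent false → ✓
Fails at j=2 → formula fails.

False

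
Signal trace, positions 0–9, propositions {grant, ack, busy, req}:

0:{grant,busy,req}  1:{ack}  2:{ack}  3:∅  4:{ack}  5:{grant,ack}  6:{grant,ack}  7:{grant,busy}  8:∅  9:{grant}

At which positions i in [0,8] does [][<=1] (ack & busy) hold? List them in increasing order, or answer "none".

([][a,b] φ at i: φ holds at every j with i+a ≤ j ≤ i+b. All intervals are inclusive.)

none

Evaluate at each i in [0,8]:
  i=0: ✗ (fails at j=0)
  i=1: ✗ (fails at j=1)
  i=2: ✗ (fails at j=2)
  i=3: ✗ (fails at j=3)
  i=4: ✗ (fails at j=4)
  i=5: ✗ (fails at j=5)
  i=6: ✗ (fails at j=6)
  i=7: ✗ (fails at j=7)
  i=8: ✗ (fails at j=8)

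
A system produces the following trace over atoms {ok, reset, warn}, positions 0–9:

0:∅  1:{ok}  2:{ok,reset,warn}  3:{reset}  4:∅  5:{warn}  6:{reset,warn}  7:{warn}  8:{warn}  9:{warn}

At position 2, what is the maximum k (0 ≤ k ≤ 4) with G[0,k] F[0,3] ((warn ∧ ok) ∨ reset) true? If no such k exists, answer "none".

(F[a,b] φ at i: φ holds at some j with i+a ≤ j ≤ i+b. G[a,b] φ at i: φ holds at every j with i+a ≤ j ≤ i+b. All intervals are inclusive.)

4

F[0,3] ((warn ∧ ok) ∨ reset) must hold from j=2 onward; find where it first fails.
  j=2: holds
  j=3: holds
  j=4: holds
  j=5: holds
  j=6: holds
Holds through j=6; largest k = 4.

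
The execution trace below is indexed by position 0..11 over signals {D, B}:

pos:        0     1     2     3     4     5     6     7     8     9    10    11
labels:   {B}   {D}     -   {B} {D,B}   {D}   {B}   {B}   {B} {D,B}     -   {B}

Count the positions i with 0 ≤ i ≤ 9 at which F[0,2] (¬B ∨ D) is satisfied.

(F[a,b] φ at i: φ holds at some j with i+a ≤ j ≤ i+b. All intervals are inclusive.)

Evaluate at each i in [0,9]:
  i=0: ✓ (witness j=1)
  i=1: ✓ (witness j=1)
  i=2: ✓ (witness j=2)
  i=3: ✓ (witness j=4)
  i=4: ✓ (witness j=4)
  i=5: ✓ (witness j=5)
  i=6: ✗ (none in [6,8])
  i=7: ✓ (witness j=9)
  i=8: ✓ (witness j=9)
  i=9: ✓ (witness j=9)
Positions where it holds: {0, 1, 2, 3, 4, 5, 7, 8, 9} → 9.

9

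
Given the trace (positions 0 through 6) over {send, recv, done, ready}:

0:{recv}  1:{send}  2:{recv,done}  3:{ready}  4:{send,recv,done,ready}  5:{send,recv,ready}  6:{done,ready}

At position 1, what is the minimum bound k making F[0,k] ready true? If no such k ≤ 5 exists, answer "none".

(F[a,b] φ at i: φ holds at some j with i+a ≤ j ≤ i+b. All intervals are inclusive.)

2

Scan j = 1,2,… for ready:
  j=1: fails
  j=2: fails
  j=3: holds
First hit at j=3, so smallest k = 3-1 = 2.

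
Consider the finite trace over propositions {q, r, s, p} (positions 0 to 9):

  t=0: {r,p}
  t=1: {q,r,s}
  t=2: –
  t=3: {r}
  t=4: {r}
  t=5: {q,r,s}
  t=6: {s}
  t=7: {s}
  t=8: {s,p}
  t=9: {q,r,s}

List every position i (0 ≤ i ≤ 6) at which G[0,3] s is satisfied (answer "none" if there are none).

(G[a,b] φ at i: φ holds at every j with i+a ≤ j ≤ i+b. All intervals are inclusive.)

Evaluate at each i in [0,6]:
  i=0: ✗ (fails at j=0)
  i=1: ✗ (fails at j=2)
  i=2: ✗ (fails at j=2)
  i=3: ✗ (fails at j=3)
  i=4: ✗ (fails at j=4)
  i=5: ✓ (all of [5,8])
  i=6: ✓ (all of [6,9])

5, 6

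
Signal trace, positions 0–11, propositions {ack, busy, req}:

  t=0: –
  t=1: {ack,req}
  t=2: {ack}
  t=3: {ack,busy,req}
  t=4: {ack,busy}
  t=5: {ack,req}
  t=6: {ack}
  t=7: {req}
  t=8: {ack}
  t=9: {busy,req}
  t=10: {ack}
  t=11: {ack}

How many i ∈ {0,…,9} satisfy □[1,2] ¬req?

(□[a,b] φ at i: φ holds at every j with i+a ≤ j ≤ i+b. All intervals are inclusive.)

1

Evaluate at each i in [0,9]:
  i=0: ✗ (fails at j=1)
  i=1: ✗ (fails at j=3)
  i=2: ✗ (fails at j=3)
  i=3: ✗ (fails at j=5)
  i=4: ✗ (fails at j=5)
  i=5: ✗ (fails at j=7)
  i=6: ✗ (fails at j=7)
  i=7: ✗ (fails at j=9)
  i=8: ✗ (fails at j=9)
  i=9: ✓ (all of [10,11])
Positions where it holds: {9} → 1.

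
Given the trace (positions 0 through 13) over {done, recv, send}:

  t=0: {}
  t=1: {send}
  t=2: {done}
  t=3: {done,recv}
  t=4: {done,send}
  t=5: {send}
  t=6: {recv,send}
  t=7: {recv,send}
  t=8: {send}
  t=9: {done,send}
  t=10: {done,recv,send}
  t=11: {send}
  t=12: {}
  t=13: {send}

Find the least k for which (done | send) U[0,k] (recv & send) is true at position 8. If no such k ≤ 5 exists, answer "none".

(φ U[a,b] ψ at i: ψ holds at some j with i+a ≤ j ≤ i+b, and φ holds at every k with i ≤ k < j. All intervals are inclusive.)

2

Need earliest j ≥ 8 with (recv & send), and (done | send) at every k in [8,j-1].
  j=8: rhs fails.
  j=9: rhs fails.
  j=10: rhs holds; lhs holds on [8,9]. k = 2.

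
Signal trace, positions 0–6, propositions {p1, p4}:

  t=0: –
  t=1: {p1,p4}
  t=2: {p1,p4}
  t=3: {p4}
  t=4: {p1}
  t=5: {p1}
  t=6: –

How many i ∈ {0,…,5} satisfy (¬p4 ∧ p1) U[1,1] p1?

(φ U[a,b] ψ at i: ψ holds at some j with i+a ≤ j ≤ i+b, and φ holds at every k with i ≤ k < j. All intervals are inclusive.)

Evaluate at each i in [0,5]:
  i=0: ✗ (lhs fails at k=0 before rhs at j=1)
  i=1: ✗ (lhs fails at k=1 before rhs at j=2)
  i=2: ✗ (no rhs in [3,3])
  i=3: ✗ (lhs fails at k=3 before rhs at j=4)
  i=4: ✓ (rhs at j=5; lhs holds on [4,4])
  i=5: ✗ (no rhs in [6,6])
Positions where it holds: {4} → 1.

1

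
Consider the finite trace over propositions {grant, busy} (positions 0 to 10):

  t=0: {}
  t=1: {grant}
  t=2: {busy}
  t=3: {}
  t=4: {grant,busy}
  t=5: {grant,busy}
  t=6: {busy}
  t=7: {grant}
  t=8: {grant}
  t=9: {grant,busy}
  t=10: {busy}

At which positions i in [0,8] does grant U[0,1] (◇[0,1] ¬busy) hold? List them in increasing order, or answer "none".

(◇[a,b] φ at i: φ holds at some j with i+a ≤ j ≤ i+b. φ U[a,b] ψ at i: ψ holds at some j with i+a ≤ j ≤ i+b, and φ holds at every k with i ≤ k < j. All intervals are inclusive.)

Evaluate at each i in [0,8]:
  i=0: ✓ (rhs at j=0)
  i=1: ✓ (rhs at j=1)
  i=2: ✓ (rhs at j=2)
  i=3: ✓ (rhs at j=3)
  i=4: ✗ (no rhs in [4,5])
  i=5: ✓ (rhs at j=6; lhs holds on [5,5])
  i=6: ✓ (rhs at j=6)
  i=7: ✓ (rhs at j=7)
  i=8: ✓ (rhs at j=8)

0, 1, 2, 3, 5, 6, 7, 8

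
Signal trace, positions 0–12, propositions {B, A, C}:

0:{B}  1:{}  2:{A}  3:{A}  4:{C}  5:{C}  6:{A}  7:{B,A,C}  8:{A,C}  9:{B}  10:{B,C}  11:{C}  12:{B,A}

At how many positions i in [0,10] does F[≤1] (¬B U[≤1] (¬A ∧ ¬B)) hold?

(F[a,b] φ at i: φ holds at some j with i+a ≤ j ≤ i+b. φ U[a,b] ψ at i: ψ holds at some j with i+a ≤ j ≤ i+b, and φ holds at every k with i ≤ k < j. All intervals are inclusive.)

Evaluate at each i in [0,10]:
  i=0: ✓ (witness j=1)
  i=1: ✓ (witness j=1)
  i=2: ✓ (witness j=3)
  i=3: ✓ (witness j=3)
  i=4: ✓ (witness j=4)
  i=5: ✓ (witness j=5)
  i=6: ✗ (none in [6,7])
  i=7: ✗ (none in [7,8])
  i=8: ✗ (none in [8,9])
  i=9: ✗ (none in [9,10])
  i=10: ✓ (witness j=11)
Positions where it holds: {0, 1, 2, 3, 4, 5, 10} → 7.

7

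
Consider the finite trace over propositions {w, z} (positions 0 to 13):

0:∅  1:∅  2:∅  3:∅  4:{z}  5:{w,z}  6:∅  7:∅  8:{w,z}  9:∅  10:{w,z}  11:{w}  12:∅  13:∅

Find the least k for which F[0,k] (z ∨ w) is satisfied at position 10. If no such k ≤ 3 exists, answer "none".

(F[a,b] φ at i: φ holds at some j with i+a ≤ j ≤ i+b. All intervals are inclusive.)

Scan j = 10,11,… for (z ∨ w):
  j=10: holds
First hit at j=10, so smallest k = 10-10 = 0.

0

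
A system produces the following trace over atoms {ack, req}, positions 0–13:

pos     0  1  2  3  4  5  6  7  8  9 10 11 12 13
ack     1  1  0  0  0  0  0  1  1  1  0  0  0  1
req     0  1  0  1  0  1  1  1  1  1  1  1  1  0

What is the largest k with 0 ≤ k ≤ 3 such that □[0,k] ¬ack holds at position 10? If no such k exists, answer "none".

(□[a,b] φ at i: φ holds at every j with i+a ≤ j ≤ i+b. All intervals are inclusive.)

¬ack must hold from j=10 onward; find where it first fails.
  j=10: holds
  j=11: holds
  j=12: holds
  j=13: fails
Holds on [10,12], so largest k = 2.

2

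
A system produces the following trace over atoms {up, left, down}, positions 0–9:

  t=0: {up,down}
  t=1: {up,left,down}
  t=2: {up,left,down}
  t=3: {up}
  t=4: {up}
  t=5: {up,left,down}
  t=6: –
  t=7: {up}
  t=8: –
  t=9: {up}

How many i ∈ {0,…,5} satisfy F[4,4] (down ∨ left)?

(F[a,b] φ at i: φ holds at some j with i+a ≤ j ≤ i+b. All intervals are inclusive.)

1

Evaluate at each i in [0,5]:
  i=0: ✗ (none in [4,4])
  i=1: ✓ (witness j=5)
  i=2: ✗ (none in [6,6])
  i=3: ✗ (none in [7,7])
  i=4: ✗ (none in [8,8])
  i=5: ✗ (none in [9,9])
Positions where it holds: {1} → 1.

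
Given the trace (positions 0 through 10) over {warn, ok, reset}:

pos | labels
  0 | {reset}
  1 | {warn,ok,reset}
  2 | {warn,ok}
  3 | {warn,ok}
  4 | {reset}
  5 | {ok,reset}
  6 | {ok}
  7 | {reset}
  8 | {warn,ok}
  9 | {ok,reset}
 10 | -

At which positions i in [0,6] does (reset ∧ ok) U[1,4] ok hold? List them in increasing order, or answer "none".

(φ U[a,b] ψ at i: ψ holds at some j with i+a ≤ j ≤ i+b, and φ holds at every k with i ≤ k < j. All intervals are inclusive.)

1, 5

Evaluate at each i in [0,6]:
  i=0: ✗ (lhs fails at k=0 before rhs at j=1)
  i=1: ✓ (rhs at j=2; lhs holds on [1,1])
  i=2: ✗ (lhs fails at k=2 before rhs at j=3)
  i=3: ✗ (lhs fails at k=3 before rhs at j=5)
  i=4: ✗ (lhs fails at k=4 before rhs at j=5)
  i=5: ✓ (rhs at j=6; lhs holds on [5,5])
  i=6: ✗ (lhs fails at k=6 before rhs at j=8)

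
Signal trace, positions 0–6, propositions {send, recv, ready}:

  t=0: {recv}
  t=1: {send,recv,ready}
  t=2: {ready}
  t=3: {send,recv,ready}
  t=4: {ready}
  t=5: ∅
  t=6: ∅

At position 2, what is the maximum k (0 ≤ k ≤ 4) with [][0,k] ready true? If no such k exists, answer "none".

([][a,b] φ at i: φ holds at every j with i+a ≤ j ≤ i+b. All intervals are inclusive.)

ready must hold from j=2 onward; find where it first fails.
  j=2: holds
  j=3: holds
  j=4: holds
  j=5: fails
Holds on [2,4], so largest k = 2.

2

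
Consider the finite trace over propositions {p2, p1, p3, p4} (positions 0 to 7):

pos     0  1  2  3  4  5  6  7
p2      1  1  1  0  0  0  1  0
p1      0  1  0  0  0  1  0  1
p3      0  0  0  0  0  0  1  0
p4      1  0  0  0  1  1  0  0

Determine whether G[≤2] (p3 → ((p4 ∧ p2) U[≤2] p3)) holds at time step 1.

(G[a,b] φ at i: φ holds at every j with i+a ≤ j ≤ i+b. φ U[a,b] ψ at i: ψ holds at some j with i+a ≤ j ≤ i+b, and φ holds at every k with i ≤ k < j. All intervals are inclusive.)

Check (p3 → ((p4 ∧ p2) U[≤2] p3)) at every j in [1,3]:
  j=1: antecedent false → ✓
  j=2: antecedent false → ✓
  j=3: antecedent false → ✓
All positions satisfy it → formula holds.

Yes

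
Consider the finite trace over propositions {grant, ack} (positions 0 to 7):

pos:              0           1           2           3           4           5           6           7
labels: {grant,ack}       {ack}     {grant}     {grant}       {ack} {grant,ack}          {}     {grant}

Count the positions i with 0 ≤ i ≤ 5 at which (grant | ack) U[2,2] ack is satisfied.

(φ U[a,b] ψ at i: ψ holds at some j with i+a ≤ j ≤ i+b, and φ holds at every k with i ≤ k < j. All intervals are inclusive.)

2

Evaluate at each i in [0,5]:
  i=0: ✗ (no rhs in [2,2])
  i=1: ✗ (no rhs in [3,3])
  i=2: ✓ (rhs at j=4; lhs holds on [2,3])
  i=3: ✓ (rhs at j=5; lhs holds on [3,4])
  i=4: ✗ (no rhs in [6,6])
  i=5: ✗ (no rhs in [7,7])
Positions where it holds: {2, 3} → 2.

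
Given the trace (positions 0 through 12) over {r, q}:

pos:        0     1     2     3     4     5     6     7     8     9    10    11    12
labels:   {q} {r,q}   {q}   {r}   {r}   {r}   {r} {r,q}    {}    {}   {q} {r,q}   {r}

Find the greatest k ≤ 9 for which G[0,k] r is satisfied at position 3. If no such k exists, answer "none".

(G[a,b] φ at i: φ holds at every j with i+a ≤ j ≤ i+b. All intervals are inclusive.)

r must hold from j=3 onward; find where it first fails.
  j=3: holds
  j=4: holds
  j=5: holds
  j=6: holds
  j=7: holds
  j=8: fails
Holds on [3,7], so largest k = 4.

4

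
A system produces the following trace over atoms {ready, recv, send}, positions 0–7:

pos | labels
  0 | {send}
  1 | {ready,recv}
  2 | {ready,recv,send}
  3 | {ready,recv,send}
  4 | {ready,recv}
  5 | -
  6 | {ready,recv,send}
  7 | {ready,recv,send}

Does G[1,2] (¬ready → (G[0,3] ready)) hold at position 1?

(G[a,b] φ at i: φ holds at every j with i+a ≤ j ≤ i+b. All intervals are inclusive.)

Holds

Check (¬ready → (G[0,3] ready)) at every j in [2,3]:
  j=2: antecedent false → ✓
  j=3: antecedent false → ✓
All positions satisfy it → formula holds.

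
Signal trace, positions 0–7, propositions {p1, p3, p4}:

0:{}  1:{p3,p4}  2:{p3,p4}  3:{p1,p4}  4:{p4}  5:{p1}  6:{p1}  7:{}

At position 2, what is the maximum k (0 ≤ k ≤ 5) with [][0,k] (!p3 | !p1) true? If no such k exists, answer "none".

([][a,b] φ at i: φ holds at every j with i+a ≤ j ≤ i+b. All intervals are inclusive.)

5

(!p3 | !p1) must hold from j=2 onward; find where it first fails.
  j=2: holds
  j=3: holds
  j=4: holds
  j=5: holds
  j=6: holds
  j=7: holds
Holds through j=7; largest k = 5.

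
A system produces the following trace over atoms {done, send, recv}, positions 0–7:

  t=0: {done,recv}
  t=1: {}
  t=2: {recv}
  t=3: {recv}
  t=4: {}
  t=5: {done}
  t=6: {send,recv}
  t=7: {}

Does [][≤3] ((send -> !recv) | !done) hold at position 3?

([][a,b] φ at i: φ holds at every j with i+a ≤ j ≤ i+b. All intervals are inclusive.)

True

Check ((send -> !recv) | !done) at every j in [3,6]:
  j=3: true
  j=4: true
  j=5: true
  j=6: true
All positions satisfy it → formula holds.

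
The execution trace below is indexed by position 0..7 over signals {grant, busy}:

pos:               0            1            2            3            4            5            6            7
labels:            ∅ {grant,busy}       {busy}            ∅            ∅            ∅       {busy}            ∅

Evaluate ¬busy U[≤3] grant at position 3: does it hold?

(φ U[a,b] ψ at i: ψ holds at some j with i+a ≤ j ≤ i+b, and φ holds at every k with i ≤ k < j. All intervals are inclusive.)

Need some j in [3,6] with grant, and ¬busy at every k in [3,j-1].
  j=3: grant false.
  j=4: grant false.
  j=5: grant false.
  j=6: grant false.
No j in the window works → until fails.

Does not hold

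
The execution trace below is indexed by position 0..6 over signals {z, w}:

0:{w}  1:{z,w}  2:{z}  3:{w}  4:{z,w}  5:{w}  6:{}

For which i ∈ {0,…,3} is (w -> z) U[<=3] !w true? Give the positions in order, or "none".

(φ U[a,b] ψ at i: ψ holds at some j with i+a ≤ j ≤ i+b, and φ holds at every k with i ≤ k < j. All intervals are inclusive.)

Evaluate at each i in [0,3]:
  i=0: ✗ (lhs fails at k=0 before rhs at j=2)
  i=1: ✓ (rhs at j=2; lhs holds on [1,1])
  i=2: ✓ (rhs at j=2)
  i=3: ✗ (lhs fails at k=3 before rhs at j=6)

1, 2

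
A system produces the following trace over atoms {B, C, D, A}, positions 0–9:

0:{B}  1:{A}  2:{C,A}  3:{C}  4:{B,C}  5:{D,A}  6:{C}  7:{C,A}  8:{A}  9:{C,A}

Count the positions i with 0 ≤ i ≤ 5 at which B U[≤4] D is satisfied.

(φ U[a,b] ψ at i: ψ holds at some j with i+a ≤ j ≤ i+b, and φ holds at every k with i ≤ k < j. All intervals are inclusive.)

2

Evaluate at each i in [0,5]:
  i=0: ✗ (no rhs in [0,4])
  i=1: ✗ (lhs fails at k=1 before rhs at j=5)
  i=2: ✗ (lhs fails at k=2 before rhs at j=5)
  i=3: ✗ (lhs fails at k=3 before rhs at j=5)
  i=4: ✓ (rhs at j=5; lhs holds on [4,4])
  i=5: ✓ (rhs at j=5)
Positions where it holds: {4, 5} → 2.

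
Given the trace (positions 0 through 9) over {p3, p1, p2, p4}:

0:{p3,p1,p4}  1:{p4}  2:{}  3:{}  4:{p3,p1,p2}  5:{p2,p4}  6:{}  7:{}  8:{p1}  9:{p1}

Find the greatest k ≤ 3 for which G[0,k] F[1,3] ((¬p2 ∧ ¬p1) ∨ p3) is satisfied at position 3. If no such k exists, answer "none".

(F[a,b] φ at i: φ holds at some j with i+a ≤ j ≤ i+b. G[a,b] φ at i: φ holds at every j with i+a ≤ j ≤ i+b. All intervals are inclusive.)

F[1,3] ((¬p2 ∧ ¬p1) ∨ p3) must hold from j=3 onward; find where it first fails.
  j=3: holds
  j=4: holds
  j=5: holds
  j=6: holds
Holds through j=6; largest k = 3.

3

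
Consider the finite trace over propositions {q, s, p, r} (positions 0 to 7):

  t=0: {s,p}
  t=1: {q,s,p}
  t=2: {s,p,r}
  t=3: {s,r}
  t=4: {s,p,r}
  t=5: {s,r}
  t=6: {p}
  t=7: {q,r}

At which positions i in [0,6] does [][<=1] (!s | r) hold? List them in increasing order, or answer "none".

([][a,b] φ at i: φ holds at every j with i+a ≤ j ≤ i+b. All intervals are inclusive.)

2, 3, 4, 5, 6

Evaluate at each i in [0,6]:
  i=0: ✗ (fails at j=0)
  i=1: ✗ (fails at j=1)
  i=2: ✓ (all of [2,3])
  i=3: ✓ (all of [3,4])
  i=4: ✓ (all of [4,5])
  i=5: ✓ (all of [5,6])
  i=6: ✓ (all of [6,7])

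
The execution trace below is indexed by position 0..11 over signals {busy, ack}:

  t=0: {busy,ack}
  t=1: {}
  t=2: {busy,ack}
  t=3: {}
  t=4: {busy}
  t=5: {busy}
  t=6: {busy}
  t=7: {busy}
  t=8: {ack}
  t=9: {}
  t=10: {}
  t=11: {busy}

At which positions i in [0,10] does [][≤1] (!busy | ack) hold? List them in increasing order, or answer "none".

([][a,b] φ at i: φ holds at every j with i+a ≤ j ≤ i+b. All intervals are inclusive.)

Evaluate at each i in [0,10]:
  i=0: ✓ (all of [0,1])
  i=1: ✓ (all of [1,2])
  i=2: ✓ (all of [2,3])
  i=3: ✗ (fails at j=4)
  i=4: ✗ (fails at j=4)
  i=5: ✗ (fails at j=5)
  i=6: ✗ (fails at j=6)
  i=7: ✗ (fails at j=7)
  i=8: ✓ (all of [8,9])
  i=9: ✓ (all of [9,10])
  i=10: ✗ (fails at j=11)

0, 1, 2, 8, 9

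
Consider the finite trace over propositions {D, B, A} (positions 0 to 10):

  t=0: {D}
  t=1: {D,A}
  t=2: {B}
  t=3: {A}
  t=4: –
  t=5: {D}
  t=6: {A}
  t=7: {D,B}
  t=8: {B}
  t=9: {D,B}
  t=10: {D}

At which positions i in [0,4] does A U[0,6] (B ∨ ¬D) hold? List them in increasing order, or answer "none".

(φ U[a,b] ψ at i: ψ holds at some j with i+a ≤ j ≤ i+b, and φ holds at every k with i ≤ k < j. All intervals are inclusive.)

Evaluate at each i in [0,4]:
  i=0: ✗ (lhs fails at k=0 before rhs at j=2)
  i=1: ✓ (rhs at j=2; lhs holds on [1,1])
  i=2: ✓ (rhs at j=2)
  i=3: ✓ (rhs at j=3)
  i=4: ✓ (rhs at j=4)

1, 2, 3, 4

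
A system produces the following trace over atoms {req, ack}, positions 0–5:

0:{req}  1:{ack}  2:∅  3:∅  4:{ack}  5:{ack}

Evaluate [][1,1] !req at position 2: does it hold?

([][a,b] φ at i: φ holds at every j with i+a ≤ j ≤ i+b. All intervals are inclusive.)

Yes

Check !req at every j in [3,3]:
  j=3: true
All positions satisfy it → formula holds.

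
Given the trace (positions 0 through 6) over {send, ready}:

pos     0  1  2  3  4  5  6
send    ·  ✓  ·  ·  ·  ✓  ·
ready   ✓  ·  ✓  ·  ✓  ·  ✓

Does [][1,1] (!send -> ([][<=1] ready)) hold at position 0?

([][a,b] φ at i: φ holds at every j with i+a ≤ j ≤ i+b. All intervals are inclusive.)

Check (!send -> ([][<=1] ready)) at every j in [1,1]:
  j=1: antecedent false → ✓
All positions satisfy it → formula holds.

Yes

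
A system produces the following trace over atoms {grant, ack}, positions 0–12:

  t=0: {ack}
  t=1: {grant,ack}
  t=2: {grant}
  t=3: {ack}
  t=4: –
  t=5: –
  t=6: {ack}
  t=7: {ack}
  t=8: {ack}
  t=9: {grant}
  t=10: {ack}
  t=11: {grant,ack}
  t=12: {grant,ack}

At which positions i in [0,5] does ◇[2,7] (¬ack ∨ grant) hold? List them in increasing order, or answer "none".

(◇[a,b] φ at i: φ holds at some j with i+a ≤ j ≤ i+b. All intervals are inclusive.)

0, 1, 2, 3, 4, 5

Evaluate at each i in [0,5]:
  i=0: ✓ (witness j=2)
  i=1: ✓ (witness j=4)
  i=2: ✓ (witness j=4)
  i=3: ✓ (witness j=5)
  i=4: ✓ (witness j=9)
  i=5: ✓ (witness j=9)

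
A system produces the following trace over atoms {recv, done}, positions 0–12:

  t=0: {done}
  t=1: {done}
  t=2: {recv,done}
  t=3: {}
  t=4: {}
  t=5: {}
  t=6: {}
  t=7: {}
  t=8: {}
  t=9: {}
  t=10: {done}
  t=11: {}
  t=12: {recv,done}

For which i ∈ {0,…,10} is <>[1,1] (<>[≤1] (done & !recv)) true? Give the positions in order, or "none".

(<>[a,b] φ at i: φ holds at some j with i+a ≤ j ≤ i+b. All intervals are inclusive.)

0, 8, 9

Evaluate at each i in [0,10]:
  i=0: ✓ (witness j=1)
  i=1: ✗ (none in [2,2])
  i=2: ✗ (none in [3,3])
  i=3: ✗ (none in [4,4])
  i=4: ✗ (none in [5,5])
  i=5: ✗ (none in [6,6])
  i=6: ✗ (none in [7,7])
  i=7: ✗ (none in [8,8])
  i=8: ✓ (witness j=9)
  i=9: ✓ (witness j=10)
  i=10: ✗ (none in [11,11])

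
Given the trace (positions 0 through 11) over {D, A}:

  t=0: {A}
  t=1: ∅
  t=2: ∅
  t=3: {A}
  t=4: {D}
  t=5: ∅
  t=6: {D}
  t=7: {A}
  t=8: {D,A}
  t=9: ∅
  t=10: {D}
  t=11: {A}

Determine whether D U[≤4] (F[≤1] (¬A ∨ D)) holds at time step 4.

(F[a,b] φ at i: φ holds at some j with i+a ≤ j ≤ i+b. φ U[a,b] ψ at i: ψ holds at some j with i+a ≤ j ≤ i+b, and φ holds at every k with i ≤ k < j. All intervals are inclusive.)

True

Need some j in [4,8] with F[≤1] (¬A ∨ D), and D at every k in [4,j-1].
  j=4: F[≤1] (¬A ∨ D) holds; no prefix to check → satisfied.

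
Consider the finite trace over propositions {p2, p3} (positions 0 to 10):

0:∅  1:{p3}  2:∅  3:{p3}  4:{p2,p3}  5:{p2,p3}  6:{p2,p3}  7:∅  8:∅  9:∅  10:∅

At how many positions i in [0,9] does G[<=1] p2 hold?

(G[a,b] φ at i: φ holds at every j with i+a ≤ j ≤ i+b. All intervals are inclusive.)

2

Evaluate at each i in [0,9]:
  i=0: ✗ (fails at j=0)
  i=1: ✗ (fails at j=1)
  i=2: ✗ (fails at j=2)
  i=3: ✗ (fails at j=3)
  i=4: ✓ (all of [4,5])
  i=5: ✓ (all of [5,6])
  i=6: ✗ (fails at j=7)
  i=7: ✗ (fails at j=7)
  i=8: ✗ (fails at j=8)
  i=9: ✗ (fails at j=9)
Positions where it holds: {4, 5} → 2.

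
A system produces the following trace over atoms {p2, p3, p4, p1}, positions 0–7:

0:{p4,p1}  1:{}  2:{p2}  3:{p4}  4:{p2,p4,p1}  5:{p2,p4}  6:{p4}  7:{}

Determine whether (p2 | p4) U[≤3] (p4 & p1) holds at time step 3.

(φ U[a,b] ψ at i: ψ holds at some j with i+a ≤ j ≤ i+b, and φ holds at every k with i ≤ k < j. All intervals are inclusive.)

Need some j in [3,6] with (p4 & p1), and (p2 | p4) at every k in [3,j-1].
  j=3: (p4 & p1) false.
  j=4: (p4 & p1) holds; (p2 | p4) holds at every k in [3,3] → satisfied.

Holds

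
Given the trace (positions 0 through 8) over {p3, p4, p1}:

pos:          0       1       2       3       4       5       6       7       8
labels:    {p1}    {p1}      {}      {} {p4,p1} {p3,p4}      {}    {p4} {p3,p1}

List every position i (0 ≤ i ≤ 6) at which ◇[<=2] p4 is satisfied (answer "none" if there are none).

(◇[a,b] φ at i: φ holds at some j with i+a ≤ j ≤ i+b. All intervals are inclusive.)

Evaluate at each i in [0,6]:
  i=0: ✗ (none in [0,2])
  i=1: ✗ (none in [1,3])
  i=2: ✓ (witness j=4)
  i=3: ✓ (witness j=4)
  i=4: ✓ (witness j=4)
  i=5: ✓ (witness j=5)
  i=6: ✓ (witness j=7)

2, 3, 4, 5, 6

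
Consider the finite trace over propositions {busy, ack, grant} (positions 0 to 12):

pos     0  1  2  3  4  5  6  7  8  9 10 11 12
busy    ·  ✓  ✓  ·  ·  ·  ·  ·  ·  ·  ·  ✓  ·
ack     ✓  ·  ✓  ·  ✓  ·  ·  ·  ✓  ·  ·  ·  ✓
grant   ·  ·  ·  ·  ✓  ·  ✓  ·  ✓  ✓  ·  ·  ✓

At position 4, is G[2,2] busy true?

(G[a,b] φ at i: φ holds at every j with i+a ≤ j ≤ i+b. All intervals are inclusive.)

Check busy at every j in [6,6]:
  j=6: false
Fails at j=6 → formula fails.

Does not hold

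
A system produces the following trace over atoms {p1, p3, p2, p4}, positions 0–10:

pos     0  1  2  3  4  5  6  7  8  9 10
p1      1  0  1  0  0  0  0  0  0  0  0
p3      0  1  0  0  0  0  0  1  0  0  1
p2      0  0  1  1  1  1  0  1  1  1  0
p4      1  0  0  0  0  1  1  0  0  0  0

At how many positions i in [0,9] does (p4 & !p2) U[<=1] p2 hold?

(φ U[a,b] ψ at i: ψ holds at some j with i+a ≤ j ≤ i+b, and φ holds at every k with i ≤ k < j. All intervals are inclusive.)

8

Evaluate at each i in [0,9]:
  i=0: ✗ (no rhs in [0,1])
  i=1: ✗ (lhs fails at k=1 before rhs at j=2)
  i=2: ✓ (rhs at j=2)
  i=3: ✓ (rhs at j=3)
  i=4: ✓ (rhs at j=4)
  i=5: ✓ (rhs at j=5)
  i=6: ✓ (rhs at j=7; lhs holds on [6,6])
  i=7: ✓ (rhs at j=7)
  i=8: ✓ (rhs at j=8)
  i=9: ✓ (rhs at j=9)
Positions where it holds: {2, 3, 4, 5, 6, 7, 8, 9} → 8.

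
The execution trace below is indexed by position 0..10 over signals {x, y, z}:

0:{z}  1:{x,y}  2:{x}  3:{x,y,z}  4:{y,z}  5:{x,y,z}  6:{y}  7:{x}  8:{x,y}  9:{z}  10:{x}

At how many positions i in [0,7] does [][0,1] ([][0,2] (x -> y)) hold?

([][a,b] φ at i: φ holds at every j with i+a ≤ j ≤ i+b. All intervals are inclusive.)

1

Evaluate at each i in [0,7]:
  i=0: ✗ (fails at j=0)
  i=1: ✗ (fails at j=1)
  i=2: ✗ (fails at j=2)
  i=3: ✓ (all of [3,4])
  i=4: ✗ (fails at j=5)
  i=5: ✗ (fails at j=5)
  i=6: ✗ (fails at j=6)
  i=7: ✗ (fails at j=7)
Positions where it holds: {3} → 1.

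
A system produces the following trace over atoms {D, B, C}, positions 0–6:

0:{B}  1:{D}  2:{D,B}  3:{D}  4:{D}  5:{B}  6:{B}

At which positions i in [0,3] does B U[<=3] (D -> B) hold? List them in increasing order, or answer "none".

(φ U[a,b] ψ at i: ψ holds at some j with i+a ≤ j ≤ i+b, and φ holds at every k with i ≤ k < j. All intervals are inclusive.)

Evaluate at each i in [0,3]:
  i=0: ✓ (rhs at j=0)
  i=1: ✗ (lhs fails at k=1 before rhs at j=2)
  i=2: ✓ (rhs at j=2)
  i=3: ✗ (lhs fails at k=3 before rhs at j=5)

0, 2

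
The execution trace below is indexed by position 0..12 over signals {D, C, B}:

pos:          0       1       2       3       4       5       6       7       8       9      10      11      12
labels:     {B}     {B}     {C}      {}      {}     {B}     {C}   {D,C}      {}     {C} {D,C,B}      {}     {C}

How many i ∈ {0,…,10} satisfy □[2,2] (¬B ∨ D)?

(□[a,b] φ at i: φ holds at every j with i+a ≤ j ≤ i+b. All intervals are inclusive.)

Evaluate at each i in [0,10]:
  i=0: ✓ (all of [2,2])
  i=1: ✓ (all of [3,3])
  i=2: ✓ (all of [4,4])
  i=3: ✗ (fails at j=5)
  i=4: ✓ (all of [6,6])
  i=5: ✓ (all of [7,7])
  i=6: ✓ (all of [8,8])
  i=7: ✓ (all of [9,9])
  i=8: ✓ (all of [10,10])
  i=9: ✓ (all of [11,11])
  i=10: ✓ (all of [12,12])
Positions where it holds: {0, 1, 2, 4, 5, 6, 7, 8, 9, 10} → 10.

10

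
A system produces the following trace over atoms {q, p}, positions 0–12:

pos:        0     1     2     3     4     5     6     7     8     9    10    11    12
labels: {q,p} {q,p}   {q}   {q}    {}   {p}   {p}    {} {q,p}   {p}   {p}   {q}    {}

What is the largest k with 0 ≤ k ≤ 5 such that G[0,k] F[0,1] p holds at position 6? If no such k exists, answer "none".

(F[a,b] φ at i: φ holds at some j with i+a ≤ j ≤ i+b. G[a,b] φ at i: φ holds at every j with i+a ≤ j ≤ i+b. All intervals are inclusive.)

F[0,1] p must hold from j=6 onward; find where it first fails.
  j=6: holds
  j=7: holds
  j=8: holds
  j=9: holds
  j=10: holds
  j=11: fails
Holds on [6,10], so largest k = 4.

4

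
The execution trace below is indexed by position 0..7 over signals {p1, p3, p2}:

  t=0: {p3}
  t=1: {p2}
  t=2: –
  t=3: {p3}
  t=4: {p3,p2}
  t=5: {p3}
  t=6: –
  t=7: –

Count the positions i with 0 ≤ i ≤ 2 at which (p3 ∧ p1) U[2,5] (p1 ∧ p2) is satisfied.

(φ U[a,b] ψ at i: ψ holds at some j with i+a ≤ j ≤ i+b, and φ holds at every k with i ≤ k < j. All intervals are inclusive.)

Evaluate at each i in [0,2]:
  i=0: ✗ (no rhs in [2,5])
  i=1: ✗ (no rhs in [3,6])
  i=2: ✗ (no rhs in [4,7])
Positions where it holds: {} → 0.

0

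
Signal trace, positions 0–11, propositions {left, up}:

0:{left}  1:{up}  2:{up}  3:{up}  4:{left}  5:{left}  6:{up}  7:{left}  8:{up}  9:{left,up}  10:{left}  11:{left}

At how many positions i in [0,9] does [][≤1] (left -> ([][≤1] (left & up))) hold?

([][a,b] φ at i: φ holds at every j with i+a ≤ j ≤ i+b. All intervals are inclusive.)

Evaluate at each i in [0,9]:
  i=0: ✗ (fails at j=0)
  i=1: ✓ (all of [1,2])
  i=2: ✓ (all of [2,3])
  i=3: ✗ (fails at j=4)
  i=4: ✗ (fails at j=4)
  i=5: ✗ (fails at j=5)
  i=6: ✗ (fails at j=7)
  i=7: ✗ (fails at j=7)
  i=8: ✗ (fails at j=9)
  i=9: ✗ (fails at j=9)
Positions where it holds: {1, 2} → 2.

2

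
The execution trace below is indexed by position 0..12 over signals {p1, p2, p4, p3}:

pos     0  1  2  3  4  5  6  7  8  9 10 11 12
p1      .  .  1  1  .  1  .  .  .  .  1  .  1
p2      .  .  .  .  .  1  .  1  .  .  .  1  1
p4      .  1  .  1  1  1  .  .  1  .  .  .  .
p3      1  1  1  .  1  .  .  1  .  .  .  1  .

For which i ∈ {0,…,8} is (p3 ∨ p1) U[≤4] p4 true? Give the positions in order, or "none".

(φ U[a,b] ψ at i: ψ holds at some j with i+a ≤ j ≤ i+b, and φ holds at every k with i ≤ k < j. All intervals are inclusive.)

0, 1, 2, 3, 4, 5, 7, 8

Evaluate at each i in [0,8]:
  i=0: ✓ (rhs at j=1; lhs holds on [0,0])
  i=1: ✓ (rhs at j=1)
  i=2: ✓ (rhs at j=3; lhs holds on [2,2])
  i=3: ✓ (rhs at j=3)
  i=4: ✓ (rhs at j=4)
  i=5: ✓ (rhs at j=5)
  i=6: ✗ (lhs fails at k=6 before rhs at j=8)
  i=7: ✓ (rhs at j=8; lhs holds on [7,7])
  i=8: ✓ (rhs at j=8)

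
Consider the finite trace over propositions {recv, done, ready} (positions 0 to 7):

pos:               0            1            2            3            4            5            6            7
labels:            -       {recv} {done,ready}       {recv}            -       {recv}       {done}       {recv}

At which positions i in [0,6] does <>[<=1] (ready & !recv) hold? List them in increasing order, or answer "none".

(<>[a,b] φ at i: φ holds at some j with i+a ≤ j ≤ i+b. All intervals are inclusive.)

Evaluate at each i in [0,6]:
  i=0: ✗ (none in [0,1])
  i=1: ✓ (witness j=2)
  i=2: ✓ (witness j=2)
  i=3: ✗ (none in [3,4])
  i=4: ✗ (none in [4,5])
  i=5: ✗ (none in [5,6])
  i=6: ✗ (none in [6,7])

1, 2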